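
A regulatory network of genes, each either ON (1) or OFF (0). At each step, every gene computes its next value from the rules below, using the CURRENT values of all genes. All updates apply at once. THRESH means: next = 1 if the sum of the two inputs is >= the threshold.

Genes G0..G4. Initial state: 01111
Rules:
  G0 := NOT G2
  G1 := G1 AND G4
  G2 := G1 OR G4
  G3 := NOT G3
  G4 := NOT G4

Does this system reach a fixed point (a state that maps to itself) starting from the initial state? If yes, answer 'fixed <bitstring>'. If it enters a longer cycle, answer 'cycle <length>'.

Step 0: 01111
Step 1: G0=NOT G2=NOT 1=0 G1=G1&G4=1&1=1 G2=G1|G4=1|1=1 G3=NOT G3=NOT 1=0 G4=NOT G4=NOT 1=0 -> 01100
Step 2: G0=NOT G2=NOT 1=0 G1=G1&G4=1&0=0 G2=G1|G4=1|0=1 G3=NOT G3=NOT 0=1 G4=NOT G4=NOT 0=1 -> 00111
Step 3: G0=NOT G2=NOT 1=0 G1=G1&G4=0&1=0 G2=G1|G4=0|1=1 G3=NOT G3=NOT 1=0 G4=NOT G4=NOT 1=0 -> 00100
Step 4: G0=NOT G2=NOT 1=0 G1=G1&G4=0&0=0 G2=G1|G4=0|0=0 G3=NOT G3=NOT 0=1 G4=NOT G4=NOT 0=1 -> 00011
Step 5: G0=NOT G2=NOT 0=1 G1=G1&G4=0&1=0 G2=G1|G4=0|1=1 G3=NOT G3=NOT 1=0 G4=NOT G4=NOT 1=0 -> 10100
Step 6: G0=NOT G2=NOT 1=0 G1=G1&G4=0&0=0 G2=G1|G4=0|0=0 G3=NOT G3=NOT 0=1 G4=NOT G4=NOT 0=1 -> 00011
Cycle of length 2 starting at step 4 -> no fixed point

Answer: cycle 2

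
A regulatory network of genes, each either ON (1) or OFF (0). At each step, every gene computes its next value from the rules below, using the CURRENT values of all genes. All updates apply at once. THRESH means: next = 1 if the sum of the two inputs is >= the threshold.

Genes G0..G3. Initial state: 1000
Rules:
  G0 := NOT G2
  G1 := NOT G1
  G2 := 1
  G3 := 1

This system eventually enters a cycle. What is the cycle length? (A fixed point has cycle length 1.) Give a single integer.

Answer: 2

Derivation:
Step 0: 1000
Step 1: G0=NOT G2=NOT 0=1 G1=NOT G1=NOT 0=1 G2=1(const) G3=1(const) -> 1111
Step 2: G0=NOT G2=NOT 1=0 G1=NOT G1=NOT 1=0 G2=1(const) G3=1(const) -> 0011
Step 3: G0=NOT G2=NOT 1=0 G1=NOT G1=NOT 0=1 G2=1(const) G3=1(const) -> 0111
Step 4: G0=NOT G2=NOT 1=0 G1=NOT G1=NOT 1=0 G2=1(const) G3=1(const) -> 0011
State from step 4 equals state from step 2 -> cycle length 2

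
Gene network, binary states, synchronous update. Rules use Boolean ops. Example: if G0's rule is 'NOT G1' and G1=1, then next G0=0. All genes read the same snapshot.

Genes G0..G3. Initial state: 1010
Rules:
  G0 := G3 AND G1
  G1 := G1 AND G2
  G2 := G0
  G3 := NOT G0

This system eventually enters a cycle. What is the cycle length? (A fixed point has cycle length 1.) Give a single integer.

Step 0: 1010
Step 1: G0=G3&G1=0&0=0 G1=G1&G2=0&1=0 G2=G0=1 G3=NOT G0=NOT 1=0 -> 0010
Step 2: G0=G3&G1=0&0=0 G1=G1&G2=0&1=0 G2=G0=0 G3=NOT G0=NOT 0=1 -> 0001
Step 3: G0=G3&G1=1&0=0 G1=G1&G2=0&0=0 G2=G0=0 G3=NOT G0=NOT 0=1 -> 0001
State from step 3 equals state from step 2 -> cycle length 1

Answer: 1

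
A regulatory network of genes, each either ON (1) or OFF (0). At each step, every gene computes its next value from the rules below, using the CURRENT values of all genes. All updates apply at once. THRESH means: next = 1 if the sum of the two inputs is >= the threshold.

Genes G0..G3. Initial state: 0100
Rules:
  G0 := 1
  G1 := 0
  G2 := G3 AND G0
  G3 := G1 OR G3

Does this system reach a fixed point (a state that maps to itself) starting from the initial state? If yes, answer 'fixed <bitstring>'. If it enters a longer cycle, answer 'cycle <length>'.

Step 0: 0100
Step 1: G0=1(const) G1=0(const) G2=G3&G0=0&0=0 G3=G1|G3=1|0=1 -> 1001
Step 2: G0=1(const) G1=0(const) G2=G3&G0=1&1=1 G3=G1|G3=0|1=1 -> 1011
Step 3: G0=1(const) G1=0(const) G2=G3&G0=1&1=1 G3=G1|G3=0|1=1 -> 1011
Fixed point reached at step 2: 1011

Answer: fixed 1011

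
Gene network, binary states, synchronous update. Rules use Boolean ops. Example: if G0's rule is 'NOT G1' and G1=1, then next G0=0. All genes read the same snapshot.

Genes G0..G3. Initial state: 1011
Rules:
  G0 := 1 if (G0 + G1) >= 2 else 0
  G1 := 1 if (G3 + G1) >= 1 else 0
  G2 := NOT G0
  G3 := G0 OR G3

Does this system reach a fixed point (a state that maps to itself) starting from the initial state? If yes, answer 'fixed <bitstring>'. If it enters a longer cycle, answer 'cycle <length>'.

Answer: fixed 0111

Derivation:
Step 0: 1011
Step 1: G0=(1+0>=2)=0 G1=(1+0>=1)=1 G2=NOT G0=NOT 1=0 G3=G0|G3=1|1=1 -> 0101
Step 2: G0=(0+1>=2)=0 G1=(1+1>=1)=1 G2=NOT G0=NOT 0=1 G3=G0|G3=0|1=1 -> 0111
Step 3: G0=(0+1>=2)=0 G1=(1+1>=1)=1 G2=NOT G0=NOT 0=1 G3=G0|G3=0|1=1 -> 0111
Fixed point reached at step 2: 0111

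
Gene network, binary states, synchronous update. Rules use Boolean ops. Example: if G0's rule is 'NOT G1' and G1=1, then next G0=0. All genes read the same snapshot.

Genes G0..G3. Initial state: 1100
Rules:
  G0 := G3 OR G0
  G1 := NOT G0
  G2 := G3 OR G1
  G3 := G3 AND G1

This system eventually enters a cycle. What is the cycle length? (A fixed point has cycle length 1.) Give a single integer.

Answer: 1

Derivation:
Step 0: 1100
Step 1: G0=G3|G0=0|1=1 G1=NOT G0=NOT 1=0 G2=G3|G1=0|1=1 G3=G3&G1=0&1=0 -> 1010
Step 2: G0=G3|G0=0|1=1 G1=NOT G0=NOT 1=0 G2=G3|G1=0|0=0 G3=G3&G1=0&0=0 -> 1000
Step 3: G0=G3|G0=0|1=1 G1=NOT G0=NOT 1=0 G2=G3|G1=0|0=0 G3=G3&G1=0&0=0 -> 1000
State from step 3 equals state from step 2 -> cycle length 1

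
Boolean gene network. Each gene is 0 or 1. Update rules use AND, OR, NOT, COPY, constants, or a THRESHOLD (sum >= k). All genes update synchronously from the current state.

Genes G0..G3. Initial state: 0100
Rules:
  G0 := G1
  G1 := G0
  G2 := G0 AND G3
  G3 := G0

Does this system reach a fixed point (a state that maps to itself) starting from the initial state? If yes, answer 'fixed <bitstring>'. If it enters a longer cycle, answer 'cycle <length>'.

Answer: cycle 2

Derivation:
Step 0: 0100
Step 1: G0=G1=1 G1=G0=0 G2=G0&G3=0&0=0 G3=G0=0 -> 1000
Step 2: G0=G1=0 G1=G0=1 G2=G0&G3=1&0=0 G3=G0=1 -> 0101
Step 3: G0=G1=1 G1=G0=0 G2=G0&G3=0&1=0 G3=G0=0 -> 1000
Cycle of length 2 starting at step 1 -> no fixed point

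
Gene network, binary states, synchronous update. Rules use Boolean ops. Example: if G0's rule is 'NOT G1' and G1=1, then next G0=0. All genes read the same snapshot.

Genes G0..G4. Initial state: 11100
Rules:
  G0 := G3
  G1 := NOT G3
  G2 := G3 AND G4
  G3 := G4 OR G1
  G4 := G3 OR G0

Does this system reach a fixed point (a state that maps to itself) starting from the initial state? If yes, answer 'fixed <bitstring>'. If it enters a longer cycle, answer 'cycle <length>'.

Step 0: 11100
Step 1: G0=G3=0 G1=NOT G3=NOT 0=1 G2=G3&G4=0&0=0 G3=G4|G1=0|1=1 G4=G3|G0=0|1=1 -> 01011
Step 2: G0=G3=1 G1=NOT G3=NOT 1=0 G2=G3&G4=1&1=1 G3=G4|G1=1|1=1 G4=G3|G0=1|0=1 -> 10111
Step 3: G0=G3=1 G1=NOT G3=NOT 1=0 G2=G3&G4=1&1=1 G3=G4|G1=1|0=1 G4=G3|G0=1|1=1 -> 10111
Fixed point reached at step 2: 10111

Answer: fixed 10111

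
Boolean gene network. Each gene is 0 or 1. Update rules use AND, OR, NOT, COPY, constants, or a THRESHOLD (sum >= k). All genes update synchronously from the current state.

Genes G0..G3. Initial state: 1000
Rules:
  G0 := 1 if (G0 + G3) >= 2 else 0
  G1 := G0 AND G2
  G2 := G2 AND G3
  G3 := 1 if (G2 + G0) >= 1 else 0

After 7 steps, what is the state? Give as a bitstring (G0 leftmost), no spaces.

Step 1: G0=(1+0>=2)=0 G1=G0&G2=1&0=0 G2=G2&G3=0&0=0 G3=(0+1>=1)=1 -> 0001
Step 2: G0=(0+1>=2)=0 G1=G0&G2=0&0=0 G2=G2&G3=0&1=0 G3=(0+0>=1)=0 -> 0000
Step 3: G0=(0+0>=2)=0 G1=G0&G2=0&0=0 G2=G2&G3=0&0=0 G3=(0+0>=1)=0 -> 0000
Step 4: G0=(0+0>=2)=0 G1=G0&G2=0&0=0 G2=G2&G3=0&0=0 G3=(0+0>=1)=0 -> 0000
Step 5: G0=(0+0>=2)=0 G1=G0&G2=0&0=0 G2=G2&G3=0&0=0 G3=(0+0>=1)=0 -> 0000
Step 6: G0=(0+0>=2)=0 G1=G0&G2=0&0=0 G2=G2&G3=0&0=0 G3=(0+0>=1)=0 -> 0000
Step 7: G0=(0+0>=2)=0 G1=G0&G2=0&0=0 G2=G2&G3=0&0=0 G3=(0+0>=1)=0 -> 0000

0000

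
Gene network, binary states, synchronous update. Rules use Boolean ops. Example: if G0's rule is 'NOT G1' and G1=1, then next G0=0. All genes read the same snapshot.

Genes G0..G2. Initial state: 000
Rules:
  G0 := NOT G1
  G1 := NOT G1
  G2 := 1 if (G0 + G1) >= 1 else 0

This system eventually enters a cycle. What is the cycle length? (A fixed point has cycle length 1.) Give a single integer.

Answer: 2

Derivation:
Step 0: 000
Step 1: G0=NOT G1=NOT 0=1 G1=NOT G1=NOT 0=1 G2=(0+0>=1)=0 -> 110
Step 2: G0=NOT G1=NOT 1=0 G1=NOT G1=NOT 1=0 G2=(1+1>=1)=1 -> 001
Step 3: G0=NOT G1=NOT 0=1 G1=NOT G1=NOT 0=1 G2=(0+0>=1)=0 -> 110
State from step 3 equals state from step 1 -> cycle length 2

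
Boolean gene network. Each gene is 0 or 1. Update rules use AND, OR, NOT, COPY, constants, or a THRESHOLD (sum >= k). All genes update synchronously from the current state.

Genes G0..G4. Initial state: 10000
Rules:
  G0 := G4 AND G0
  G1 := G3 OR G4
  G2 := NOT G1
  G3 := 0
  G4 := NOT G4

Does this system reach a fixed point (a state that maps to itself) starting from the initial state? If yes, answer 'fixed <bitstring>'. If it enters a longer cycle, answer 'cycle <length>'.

Answer: cycle 2

Derivation:
Step 0: 10000
Step 1: G0=G4&G0=0&1=0 G1=G3|G4=0|0=0 G2=NOT G1=NOT 0=1 G3=0(const) G4=NOT G4=NOT 0=1 -> 00101
Step 2: G0=G4&G0=1&0=0 G1=G3|G4=0|1=1 G2=NOT G1=NOT 0=1 G3=0(const) G4=NOT G4=NOT 1=0 -> 01100
Step 3: G0=G4&G0=0&0=0 G1=G3|G4=0|0=0 G2=NOT G1=NOT 1=0 G3=0(const) G4=NOT G4=NOT 0=1 -> 00001
Step 4: G0=G4&G0=1&0=0 G1=G3|G4=0|1=1 G2=NOT G1=NOT 0=1 G3=0(const) G4=NOT G4=NOT 1=0 -> 01100
Cycle of length 2 starting at step 2 -> no fixed point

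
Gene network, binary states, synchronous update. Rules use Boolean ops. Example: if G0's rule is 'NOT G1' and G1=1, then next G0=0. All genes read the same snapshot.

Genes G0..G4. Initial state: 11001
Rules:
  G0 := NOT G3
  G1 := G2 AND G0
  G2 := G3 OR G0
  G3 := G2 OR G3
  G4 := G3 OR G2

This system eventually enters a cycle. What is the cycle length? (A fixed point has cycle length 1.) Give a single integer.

Answer: 1

Derivation:
Step 0: 11001
Step 1: G0=NOT G3=NOT 0=1 G1=G2&G0=0&1=0 G2=G3|G0=0|1=1 G3=G2|G3=0|0=0 G4=G3|G2=0|0=0 -> 10100
Step 2: G0=NOT G3=NOT 0=1 G1=G2&G0=1&1=1 G2=G3|G0=0|1=1 G3=G2|G3=1|0=1 G4=G3|G2=0|1=1 -> 11111
Step 3: G0=NOT G3=NOT 1=0 G1=G2&G0=1&1=1 G2=G3|G0=1|1=1 G3=G2|G3=1|1=1 G4=G3|G2=1|1=1 -> 01111
Step 4: G0=NOT G3=NOT 1=0 G1=G2&G0=1&0=0 G2=G3|G0=1|0=1 G3=G2|G3=1|1=1 G4=G3|G2=1|1=1 -> 00111
Step 5: G0=NOT G3=NOT 1=0 G1=G2&G0=1&0=0 G2=G3|G0=1|0=1 G3=G2|G3=1|1=1 G4=G3|G2=1|1=1 -> 00111
State from step 5 equals state from step 4 -> cycle length 1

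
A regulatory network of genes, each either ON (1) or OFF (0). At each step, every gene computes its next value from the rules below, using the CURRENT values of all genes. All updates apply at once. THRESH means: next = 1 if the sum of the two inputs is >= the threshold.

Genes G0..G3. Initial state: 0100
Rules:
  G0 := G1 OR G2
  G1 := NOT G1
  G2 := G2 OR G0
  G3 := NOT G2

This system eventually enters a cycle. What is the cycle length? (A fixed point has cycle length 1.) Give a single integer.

Answer: 2

Derivation:
Step 0: 0100
Step 1: G0=G1|G2=1|0=1 G1=NOT G1=NOT 1=0 G2=G2|G0=0|0=0 G3=NOT G2=NOT 0=1 -> 1001
Step 2: G0=G1|G2=0|0=0 G1=NOT G1=NOT 0=1 G2=G2|G0=0|1=1 G3=NOT G2=NOT 0=1 -> 0111
Step 3: G0=G1|G2=1|1=1 G1=NOT G1=NOT 1=0 G2=G2|G0=1|0=1 G3=NOT G2=NOT 1=0 -> 1010
Step 4: G0=G1|G2=0|1=1 G1=NOT G1=NOT 0=1 G2=G2|G0=1|1=1 G3=NOT G2=NOT 1=0 -> 1110
Step 5: G0=G1|G2=1|1=1 G1=NOT G1=NOT 1=0 G2=G2|G0=1|1=1 G3=NOT G2=NOT 1=0 -> 1010
State from step 5 equals state from step 3 -> cycle length 2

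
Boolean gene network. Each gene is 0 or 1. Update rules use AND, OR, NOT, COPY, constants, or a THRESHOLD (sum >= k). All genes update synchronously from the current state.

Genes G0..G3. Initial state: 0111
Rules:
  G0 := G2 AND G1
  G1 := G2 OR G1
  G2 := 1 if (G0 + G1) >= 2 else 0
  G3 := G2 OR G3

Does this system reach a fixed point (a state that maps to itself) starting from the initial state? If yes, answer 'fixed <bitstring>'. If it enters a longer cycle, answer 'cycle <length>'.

Step 0: 0111
Step 1: G0=G2&G1=1&1=1 G1=G2|G1=1|1=1 G2=(0+1>=2)=0 G3=G2|G3=1|1=1 -> 1101
Step 2: G0=G2&G1=0&1=0 G1=G2|G1=0|1=1 G2=(1+1>=2)=1 G3=G2|G3=0|1=1 -> 0111
Cycle of length 2 starting at step 0 -> no fixed point

Answer: cycle 2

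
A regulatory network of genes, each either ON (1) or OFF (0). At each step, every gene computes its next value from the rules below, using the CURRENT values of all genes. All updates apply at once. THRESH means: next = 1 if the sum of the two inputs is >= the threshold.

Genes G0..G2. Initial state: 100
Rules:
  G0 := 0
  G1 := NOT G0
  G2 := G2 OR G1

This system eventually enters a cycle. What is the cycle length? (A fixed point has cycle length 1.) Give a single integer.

Answer: 1

Derivation:
Step 0: 100
Step 1: G0=0(const) G1=NOT G0=NOT 1=0 G2=G2|G1=0|0=0 -> 000
Step 2: G0=0(const) G1=NOT G0=NOT 0=1 G2=G2|G1=0|0=0 -> 010
Step 3: G0=0(const) G1=NOT G0=NOT 0=1 G2=G2|G1=0|1=1 -> 011
Step 4: G0=0(const) G1=NOT G0=NOT 0=1 G2=G2|G1=1|1=1 -> 011
State from step 4 equals state from step 3 -> cycle length 1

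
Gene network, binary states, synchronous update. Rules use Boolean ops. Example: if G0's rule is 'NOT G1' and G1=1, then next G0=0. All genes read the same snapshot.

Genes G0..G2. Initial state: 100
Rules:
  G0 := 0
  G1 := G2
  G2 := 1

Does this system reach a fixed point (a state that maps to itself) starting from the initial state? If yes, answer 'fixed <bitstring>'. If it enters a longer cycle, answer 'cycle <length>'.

Step 0: 100
Step 1: G0=0(const) G1=G2=0 G2=1(const) -> 001
Step 2: G0=0(const) G1=G2=1 G2=1(const) -> 011
Step 3: G0=0(const) G1=G2=1 G2=1(const) -> 011
Fixed point reached at step 2: 011

Answer: fixed 011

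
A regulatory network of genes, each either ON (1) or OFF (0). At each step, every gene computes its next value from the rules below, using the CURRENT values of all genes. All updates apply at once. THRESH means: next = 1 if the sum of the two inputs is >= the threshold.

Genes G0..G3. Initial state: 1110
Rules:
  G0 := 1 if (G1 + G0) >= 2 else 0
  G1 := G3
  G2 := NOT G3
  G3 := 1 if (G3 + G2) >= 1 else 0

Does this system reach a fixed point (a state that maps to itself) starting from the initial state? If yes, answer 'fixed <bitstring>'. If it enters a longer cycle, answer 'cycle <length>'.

Step 0: 1110
Step 1: G0=(1+1>=2)=1 G1=G3=0 G2=NOT G3=NOT 0=1 G3=(0+1>=1)=1 -> 1011
Step 2: G0=(0+1>=2)=0 G1=G3=1 G2=NOT G3=NOT 1=0 G3=(1+1>=1)=1 -> 0101
Step 3: G0=(1+0>=2)=0 G1=G3=1 G2=NOT G3=NOT 1=0 G3=(1+0>=1)=1 -> 0101
Fixed point reached at step 2: 0101

Answer: fixed 0101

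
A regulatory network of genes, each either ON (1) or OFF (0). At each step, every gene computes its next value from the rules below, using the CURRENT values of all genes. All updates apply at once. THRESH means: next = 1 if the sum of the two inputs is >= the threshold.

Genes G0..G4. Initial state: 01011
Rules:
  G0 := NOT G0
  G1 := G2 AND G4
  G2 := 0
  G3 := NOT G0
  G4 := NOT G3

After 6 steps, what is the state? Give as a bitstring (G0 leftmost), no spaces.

Step 1: G0=NOT G0=NOT 0=1 G1=G2&G4=0&1=0 G2=0(const) G3=NOT G0=NOT 0=1 G4=NOT G3=NOT 1=0 -> 10010
Step 2: G0=NOT G0=NOT 1=0 G1=G2&G4=0&0=0 G2=0(const) G3=NOT G0=NOT 1=0 G4=NOT G3=NOT 1=0 -> 00000
Step 3: G0=NOT G0=NOT 0=1 G1=G2&G4=0&0=0 G2=0(const) G3=NOT G0=NOT 0=1 G4=NOT G3=NOT 0=1 -> 10011
Step 4: G0=NOT G0=NOT 1=0 G1=G2&G4=0&1=0 G2=0(const) G3=NOT G0=NOT 1=0 G4=NOT G3=NOT 1=0 -> 00000
Step 5: G0=NOT G0=NOT 0=1 G1=G2&G4=0&0=0 G2=0(const) G3=NOT G0=NOT 0=1 G4=NOT G3=NOT 0=1 -> 10011
Step 6: G0=NOT G0=NOT 1=0 G1=G2&G4=0&1=0 G2=0(const) G3=NOT G0=NOT 1=0 G4=NOT G3=NOT 1=0 -> 00000

00000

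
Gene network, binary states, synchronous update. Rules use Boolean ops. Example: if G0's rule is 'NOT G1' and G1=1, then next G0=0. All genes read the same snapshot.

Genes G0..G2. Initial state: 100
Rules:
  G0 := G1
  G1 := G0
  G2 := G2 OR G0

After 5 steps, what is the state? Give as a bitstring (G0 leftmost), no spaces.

Step 1: G0=G1=0 G1=G0=1 G2=G2|G0=0|1=1 -> 011
Step 2: G0=G1=1 G1=G0=0 G2=G2|G0=1|0=1 -> 101
Step 3: G0=G1=0 G1=G0=1 G2=G2|G0=1|1=1 -> 011
Step 4: G0=G1=1 G1=G0=0 G2=G2|G0=1|0=1 -> 101
Step 5: G0=G1=0 G1=G0=1 G2=G2|G0=1|1=1 -> 011

011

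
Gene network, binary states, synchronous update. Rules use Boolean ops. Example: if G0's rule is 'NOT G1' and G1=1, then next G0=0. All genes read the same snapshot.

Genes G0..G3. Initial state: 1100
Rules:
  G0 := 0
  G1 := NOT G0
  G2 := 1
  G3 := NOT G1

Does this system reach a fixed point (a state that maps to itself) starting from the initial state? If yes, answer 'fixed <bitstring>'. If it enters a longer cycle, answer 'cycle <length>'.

Step 0: 1100
Step 1: G0=0(const) G1=NOT G0=NOT 1=0 G2=1(const) G3=NOT G1=NOT 1=0 -> 0010
Step 2: G0=0(const) G1=NOT G0=NOT 0=1 G2=1(const) G3=NOT G1=NOT 0=1 -> 0111
Step 3: G0=0(const) G1=NOT G0=NOT 0=1 G2=1(const) G3=NOT G1=NOT 1=0 -> 0110
Step 4: G0=0(const) G1=NOT G0=NOT 0=1 G2=1(const) G3=NOT G1=NOT 1=0 -> 0110
Fixed point reached at step 3: 0110

Answer: fixed 0110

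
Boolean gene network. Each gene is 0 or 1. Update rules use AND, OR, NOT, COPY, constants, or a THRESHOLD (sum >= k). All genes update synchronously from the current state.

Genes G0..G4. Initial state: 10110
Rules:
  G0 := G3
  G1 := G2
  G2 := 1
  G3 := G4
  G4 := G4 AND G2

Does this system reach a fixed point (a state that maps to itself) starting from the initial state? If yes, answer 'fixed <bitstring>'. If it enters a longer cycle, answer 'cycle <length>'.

Answer: fixed 01100

Derivation:
Step 0: 10110
Step 1: G0=G3=1 G1=G2=1 G2=1(const) G3=G4=0 G4=G4&G2=0&1=0 -> 11100
Step 2: G0=G3=0 G1=G2=1 G2=1(const) G3=G4=0 G4=G4&G2=0&1=0 -> 01100
Step 3: G0=G3=0 G1=G2=1 G2=1(const) G3=G4=0 G4=G4&G2=0&1=0 -> 01100
Fixed point reached at step 2: 01100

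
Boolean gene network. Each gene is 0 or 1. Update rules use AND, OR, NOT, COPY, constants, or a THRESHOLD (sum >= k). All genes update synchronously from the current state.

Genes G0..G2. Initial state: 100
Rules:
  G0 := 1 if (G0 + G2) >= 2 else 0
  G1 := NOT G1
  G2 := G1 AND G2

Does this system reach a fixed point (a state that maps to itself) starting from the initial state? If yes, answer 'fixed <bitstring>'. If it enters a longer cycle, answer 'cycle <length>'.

Answer: cycle 2

Derivation:
Step 0: 100
Step 1: G0=(1+0>=2)=0 G1=NOT G1=NOT 0=1 G2=G1&G2=0&0=0 -> 010
Step 2: G0=(0+0>=2)=0 G1=NOT G1=NOT 1=0 G2=G1&G2=1&0=0 -> 000
Step 3: G0=(0+0>=2)=0 G1=NOT G1=NOT 0=1 G2=G1&G2=0&0=0 -> 010
Cycle of length 2 starting at step 1 -> no fixed point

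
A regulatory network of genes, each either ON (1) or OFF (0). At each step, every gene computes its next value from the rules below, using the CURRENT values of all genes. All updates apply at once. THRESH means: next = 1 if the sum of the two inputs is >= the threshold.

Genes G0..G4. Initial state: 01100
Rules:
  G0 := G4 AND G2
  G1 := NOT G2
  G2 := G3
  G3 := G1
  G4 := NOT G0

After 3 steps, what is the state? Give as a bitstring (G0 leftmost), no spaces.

Step 1: G0=G4&G2=0&1=0 G1=NOT G2=NOT 1=0 G2=G3=0 G3=G1=1 G4=NOT G0=NOT 0=1 -> 00011
Step 2: G0=G4&G2=1&0=0 G1=NOT G2=NOT 0=1 G2=G3=1 G3=G1=0 G4=NOT G0=NOT 0=1 -> 01101
Step 3: G0=G4&G2=1&1=1 G1=NOT G2=NOT 1=0 G2=G3=0 G3=G1=1 G4=NOT G0=NOT 0=1 -> 10011

10011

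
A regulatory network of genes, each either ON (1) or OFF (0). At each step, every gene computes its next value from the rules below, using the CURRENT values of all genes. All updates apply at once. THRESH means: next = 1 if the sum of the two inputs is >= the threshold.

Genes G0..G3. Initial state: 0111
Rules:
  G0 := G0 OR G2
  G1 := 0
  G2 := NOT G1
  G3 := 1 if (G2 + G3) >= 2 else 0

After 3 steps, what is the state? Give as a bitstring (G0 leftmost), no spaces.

Step 1: G0=G0|G2=0|1=1 G1=0(const) G2=NOT G1=NOT 1=0 G3=(1+1>=2)=1 -> 1001
Step 2: G0=G0|G2=1|0=1 G1=0(const) G2=NOT G1=NOT 0=1 G3=(0+1>=2)=0 -> 1010
Step 3: G0=G0|G2=1|1=1 G1=0(const) G2=NOT G1=NOT 0=1 G3=(1+0>=2)=0 -> 1010

1010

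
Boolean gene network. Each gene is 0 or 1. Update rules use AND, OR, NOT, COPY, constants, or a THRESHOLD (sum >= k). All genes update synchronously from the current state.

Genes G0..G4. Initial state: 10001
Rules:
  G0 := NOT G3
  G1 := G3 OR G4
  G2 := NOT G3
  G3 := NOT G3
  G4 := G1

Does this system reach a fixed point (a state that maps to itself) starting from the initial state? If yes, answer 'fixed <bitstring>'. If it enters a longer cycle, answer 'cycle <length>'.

Step 0: 10001
Step 1: G0=NOT G3=NOT 0=1 G1=G3|G4=0|1=1 G2=NOT G3=NOT 0=1 G3=NOT G3=NOT 0=1 G4=G1=0 -> 11110
Step 2: G0=NOT G3=NOT 1=0 G1=G3|G4=1|0=1 G2=NOT G3=NOT 1=0 G3=NOT G3=NOT 1=0 G4=G1=1 -> 01001
Step 3: G0=NOT G3=NOT 0=1 G1=G3|G4=0|1=1 G2=NOT G3=NOT 0=1 G3=NOT G3=NOT 0=1 G4=G1=1 -> 11111
Step 4: G0=NOT G3=NOT 1=0 G1=G3|G4=1|1=1 G2=NOT G3=NOT 1=0 G3=NOT G3=NOT 1=0 G4=G1=1 -> 01001
Cycle of length 2 starting at step 2 -> no fixed point

Answer: cycle 2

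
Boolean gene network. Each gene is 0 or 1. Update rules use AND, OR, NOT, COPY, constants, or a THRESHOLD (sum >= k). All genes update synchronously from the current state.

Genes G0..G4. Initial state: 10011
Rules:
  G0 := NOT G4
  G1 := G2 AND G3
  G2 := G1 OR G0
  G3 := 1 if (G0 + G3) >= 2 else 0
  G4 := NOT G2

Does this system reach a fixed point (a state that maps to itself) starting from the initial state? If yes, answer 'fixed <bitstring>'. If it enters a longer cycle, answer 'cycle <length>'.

Answer: cycle 3

Derivation:
Step 0: 10011
Step 1: G0=NOT G4=NOT 1=0 G1=G2&G3=0&1=0 G2=G1|G0=0|1=1 G3=(1+1>=2)=1 G4=NOT G2=NOT 0=1 -> 00111
Step 2: G0=NOT G4=NOT 1=0 G1=G2&G3=1&1=1 G2=G1|G0=0|0=0 G3=(0+1>=2)=0 G4=NOT G2=NOT 1=0 -> 01000
Step 3: G0=NOT G4=NOT 0=1 G1=G2&G3=0&0=0 G2=G1|G0=1|0=1 G3=(0+0>=2)=0 G4=NOT G2=NOT 0=1 -> 10101
Step 4: G0=NOT G4=NOT 1=0 G1=G2&G3=1&0=0 G2=G1|G0=0|1=1 G3=(1+0>=2)=0 G4=NOT G2=NOT 1=0 -> 00100
Step 5: G0=NOT G4=NOT 0=1 G1=G2&G3=1&0=0 G2=G1|G0=0|0=0 G3=(0+0>=2)=0 G4=NOT G2=NOT 1=0 -> 10000
Step 6: G0=NOT G4=NOT 0=1 G1=G2&G3=0&0=0 G2=G1|G0=0|1=1 G3=(1+0>=2)=0 G4=NOT G2=NOT 0=1 -> 10101
Cycle of length 3 starting at step 3 -> no fixed point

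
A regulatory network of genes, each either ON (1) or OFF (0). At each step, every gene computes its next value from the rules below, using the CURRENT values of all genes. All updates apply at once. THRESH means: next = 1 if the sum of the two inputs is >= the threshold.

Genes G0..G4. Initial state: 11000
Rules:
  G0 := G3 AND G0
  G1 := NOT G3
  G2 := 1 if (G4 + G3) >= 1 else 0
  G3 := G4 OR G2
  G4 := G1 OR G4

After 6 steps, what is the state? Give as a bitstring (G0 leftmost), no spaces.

Step 1: G0=G3&G0=0&1=0 G1=NOT G3=NOT 0=1 G2=(0+0>=1)=0 G3=G4|G2=0|0=0 G4=G1|G4=1|0=1 -> 01001
Step 2: G0=G3&G0=0&0=0 G1=NOT G3=NOT 0=1 G2=(1+0>=1)=1 G3=G4|G2=1|0=1 G4=G1|G4=1|1=1 -> 01111
Step 3: G0=G3&G0=1&0=0 G1=NOT G3=NOT 1=0 G2=(1+1>=1)=1 G3=G4|G2=1|1=1 G4=G1|G4=1|1=1 -> 00111
Step 4: G0=G3&G0=1&0=0 G1=NOT G3=NOT 1=0 G2=(1+1>=1)=1 G3=G4|G2=1|1=1 G4=G1|G4=0|1=1 -> 00111
Step 5: G0=G3&G0=1&0=0 G1=NOT G3=NOT 1=0 G2=(1+1>=1)=1 G3=G4|G2=1|1=1 G4=G1|G4=0|1=1 -> 00111
Step 6: G0=G3&G0=1&0=0 G1=NOT G3=NOT 1=0 G2=(1+1>=1)=1 G3=G4|G2=1|1=1 G4=G1|G4=0|1=1 -> 00111

00111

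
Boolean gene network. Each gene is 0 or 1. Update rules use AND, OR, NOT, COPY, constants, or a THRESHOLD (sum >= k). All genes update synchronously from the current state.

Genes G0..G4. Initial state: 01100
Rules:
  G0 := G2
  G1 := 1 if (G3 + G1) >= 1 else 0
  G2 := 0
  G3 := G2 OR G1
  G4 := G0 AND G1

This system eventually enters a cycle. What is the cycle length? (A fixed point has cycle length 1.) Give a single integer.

Answer: 1

Derivation:
Step 0: 01100
Step 1: G0=G2=1 G1=(0+1>=1)=1 G2=0(const) G3=G2|G1=1|1=1 G4=G0&G1=0&1=0 -> 11010
Step 2: G0=G2=0 G1=(1+1>=1)=1 G2=0(const) G3=G2|G1=0|1=1 G4=G0&G1=1&1=1 -> 01011
Step 3: G0=G2=0 G1=(1+1>=1)=1 G2=0(const) G3=G2|G1=0|1=1 G4=G0&G1=0&1=0 -> 01010
Step 4: G0=G2=0 G1=(1+1>=1)=1 G2=0(const) G3=G2|G1=0|1=1 G4=G0&G1=0&1=0 -> 01010
State from step 4 equals state from step 3 -> cycle length 1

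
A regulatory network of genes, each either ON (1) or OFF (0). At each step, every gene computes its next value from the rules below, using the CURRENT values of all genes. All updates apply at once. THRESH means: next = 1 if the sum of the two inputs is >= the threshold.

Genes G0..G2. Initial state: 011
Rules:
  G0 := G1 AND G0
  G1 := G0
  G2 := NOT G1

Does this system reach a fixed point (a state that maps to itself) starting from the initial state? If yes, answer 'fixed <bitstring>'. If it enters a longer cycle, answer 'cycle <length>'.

Answer: fixed 001

Derivation:
Step 0: 011
Step 1: G0=G1&G0=1&0=0 G1=G0=0 G2=NOT G1=NOT 1=0 -> 000
Step 2: G0=G1&G0=0&0=0 G1=G0=0 G2=NOT G1=NOT 0=1 -> 001
Step 3: G0=G1&G0=0&0=0 G1=G0=0 G2=NOT G1=NOT 0=1 -> 001
Fixed point reached at step 2: 001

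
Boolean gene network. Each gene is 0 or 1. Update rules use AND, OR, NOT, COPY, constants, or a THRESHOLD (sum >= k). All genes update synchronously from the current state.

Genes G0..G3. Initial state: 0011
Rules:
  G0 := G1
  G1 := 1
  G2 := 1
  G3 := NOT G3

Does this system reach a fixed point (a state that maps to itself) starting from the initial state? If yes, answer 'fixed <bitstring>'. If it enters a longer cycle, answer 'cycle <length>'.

Answer: cycle 2

Derivation:
Step 0: 0011
Step 1: G0=G1=0 G1=1(const) G2=1(const) G3=NOT G3=NOT 1=0 -> 0110
Step 2: G0=G1=1 G1=1(const) G2=1(const) G3=NOT G3=NOT 0=1 -> 1111
Step 3: G0=G1=1 G1=1(const) G2=1(const) G3=NOT G3=NOT 1=0 -> 1110
Step 4: G0=G1=1 G1=1(const) G2=1(const) G3=NOT G3=NOT 0=1 -> 1111
Cycle of length 2 starting at step 2 -> no fixed point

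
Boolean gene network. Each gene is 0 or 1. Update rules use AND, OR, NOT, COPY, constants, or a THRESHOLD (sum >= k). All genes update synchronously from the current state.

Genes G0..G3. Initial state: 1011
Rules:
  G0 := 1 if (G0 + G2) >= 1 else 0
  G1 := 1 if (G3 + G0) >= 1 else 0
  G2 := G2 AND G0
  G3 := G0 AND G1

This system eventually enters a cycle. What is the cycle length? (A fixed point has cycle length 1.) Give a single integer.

Answer: 1

Derivation:
Step 0: 1011
Step 1: G0=(1+1>=1)=1 G1=(1+1>=1)=1 G2=G2&G0=1&1=1 G3=G0&G1=1&0=0 -> 1110
Step 2: G0=(1+1>=1)=1 G1=(0+1>=1)=1 G2=G2&G0=1&1=1 G3=G0&G1=1&1=1 -> 1111
Step 3: G0=(1+1>=1)=1 G1=(1+1>=1)=1 G2=G2&G0=1&1=1 G3=G0&G1=1&1=1 -> 1111
State from step 3 equals state from step 2 -> cycle length 1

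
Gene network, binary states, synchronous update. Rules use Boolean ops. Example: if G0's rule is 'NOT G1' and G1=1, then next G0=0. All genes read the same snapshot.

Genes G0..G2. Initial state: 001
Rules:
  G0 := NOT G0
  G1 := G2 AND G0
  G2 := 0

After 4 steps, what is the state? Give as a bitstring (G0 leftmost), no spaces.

Step 1: G0=NOT G0=NOT 0=1 G1=G2&G0=1&0=0 G2=0(const) -> 100
Step 2: G0=NOT G0=NOT 1=0 G1=G2&G0=0&1=0 G2=0(const) -> 000
Step 3: G0=NOT G0=NOT 0=1 G1=G2&G0=0&0=0 G2=0(const) -> 100
Step 4: G0=NOT G0=NOT 1=0 G1=G2&G0=0&1=0 G2=0(const) -> 000

000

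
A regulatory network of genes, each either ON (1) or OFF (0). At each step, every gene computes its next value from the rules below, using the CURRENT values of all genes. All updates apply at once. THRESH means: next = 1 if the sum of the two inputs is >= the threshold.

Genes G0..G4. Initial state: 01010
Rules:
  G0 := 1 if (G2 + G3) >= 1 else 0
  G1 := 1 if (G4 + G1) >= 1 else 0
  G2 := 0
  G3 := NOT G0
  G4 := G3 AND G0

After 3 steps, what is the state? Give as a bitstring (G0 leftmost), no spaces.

Step 1: G0=(0+1>=1)=1 G1=(0+1>=1)=1 G2=0(const) G3=NOT G0=NOT 0=1 G4=G3&G0=1&0=0 -> 11010
Step 2: G0=(0+1>=1)=1 G1=(0+1>=1)=1 G2=0(const) G3=NOT G0=NOT 1=0 G4=G3&G0=1&1=1 -> 11001
Step 3: G0=(0+0>=1)=0 G1=(1+1>=1)=1 G2=0(const) G3=NOT G0=NOT 1=0 G4=G3&G0=0&1=0 -> 01000

01000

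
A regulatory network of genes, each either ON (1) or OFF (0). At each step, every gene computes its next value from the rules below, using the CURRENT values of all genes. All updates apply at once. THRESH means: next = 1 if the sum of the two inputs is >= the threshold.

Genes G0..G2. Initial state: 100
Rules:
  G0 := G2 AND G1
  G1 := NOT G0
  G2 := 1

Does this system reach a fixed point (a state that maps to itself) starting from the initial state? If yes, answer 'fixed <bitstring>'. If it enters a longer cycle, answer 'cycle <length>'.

Step 0: 100
Step 1: G0=G2&G1=0&0=0 G1=NOT G0=NOT 1=0 G2=1(const) -> 001
Step 2: G0=G2&G1=1&0=0 G1=NOT G0=NOT 0=1 G2=1(const) -> 011
Step 3: G0=G2&G1=1&1=1 G1=NOT G0=NOT 0=1 G2=1(const) -> 111
Step 4: G0=G2&G1=1&1=1 G1=NOT G0=NOT 1=0 G2=1(const) -> 101
Step 5: G0=G2&G1=1&0=0 G1=NOT G0=NOT 1=0 G2=1(const) -> 001
Cycle of length 4 starting at step 1 -> no fixed point

Answer: cycle 4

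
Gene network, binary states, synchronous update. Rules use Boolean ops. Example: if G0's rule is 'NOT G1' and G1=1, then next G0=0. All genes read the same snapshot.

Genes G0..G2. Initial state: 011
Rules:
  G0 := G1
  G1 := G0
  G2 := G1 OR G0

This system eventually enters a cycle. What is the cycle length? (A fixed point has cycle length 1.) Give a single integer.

Step 0: 011
Step 1: G0=G1=1 G1=G0=0 G2=G1|G0=1|0=1 -> 101
Step 2: G0=G1=0 G1=G0=1 G2=G1|G0=0|1=1 -> 011
State from step 2 equals state from step 0 -> cycle length 2

Answer: 2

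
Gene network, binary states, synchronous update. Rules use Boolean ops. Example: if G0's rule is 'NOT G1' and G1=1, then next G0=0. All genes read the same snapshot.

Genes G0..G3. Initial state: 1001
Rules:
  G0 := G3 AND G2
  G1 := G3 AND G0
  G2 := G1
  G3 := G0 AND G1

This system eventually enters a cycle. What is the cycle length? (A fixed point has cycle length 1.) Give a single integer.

Answer: 1

Derivation:
Step 0: 1001
Step 1: G0=G3&G2=1&0=0 G1=G3&G0=1&1=1 G2=G1=0 G3=G0&G1=1&0=0 -> 0100
Step 2: G0=G3&G2=0&0=0 G1=G3&G0=0&0=0 G2=G1=1 G3=G0&G1=0&1=0 -> 0010
Step 3: G0=G3&G2=0&1=0 G1=G3&G0=0&0=0 G2=G1=0 G3=G0&G1=0&0=0 -> 0000
Step 4: G0=G3&G2=0&0=0 G1=G3&G0=0&0=0 G2=G1=0 G3=G0&G1=0&0=0 -> 0000
State from step 4 equals state from step 3 -> cycle length 1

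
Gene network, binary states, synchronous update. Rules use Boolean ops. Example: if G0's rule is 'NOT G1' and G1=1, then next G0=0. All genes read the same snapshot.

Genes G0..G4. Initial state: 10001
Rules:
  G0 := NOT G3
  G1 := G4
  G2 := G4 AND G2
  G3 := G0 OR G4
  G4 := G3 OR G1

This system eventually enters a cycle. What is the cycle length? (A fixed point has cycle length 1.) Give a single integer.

Step 0: 10001
Step 1: G0=NOT G3=NOT 0=1 G1=G4=1 G2=G4&G2=1&0=0 G3=G0|G4=1|1=1 G4=G3|G1=0|0=0 -> 11010
Step 2: G0=NOT G3=NOT 1=0 G1=G4=0 G2=G4&G2=0&0=0 G3=G0|G4=1|0=1 G4=G3|G1=1|1=1 -> 00011
Step 3: G0=NOT G3=NOT 1=0 G1=G4=1 G2=G4&G2=1&0=0 G3=G0|G4=0|1=1 G4=G3|G1=1|0=1 -> 01011
Step 4: G0=NOT G3=NOT 1=0 G1=G4=1 G2=G4&G2=1&0=0 G3=G0|G4=0|1=1 G4=G3|G1=1|1=1 -> 01011
State from step 4 equals state from step 3 -> cycle length 1

Answer: 1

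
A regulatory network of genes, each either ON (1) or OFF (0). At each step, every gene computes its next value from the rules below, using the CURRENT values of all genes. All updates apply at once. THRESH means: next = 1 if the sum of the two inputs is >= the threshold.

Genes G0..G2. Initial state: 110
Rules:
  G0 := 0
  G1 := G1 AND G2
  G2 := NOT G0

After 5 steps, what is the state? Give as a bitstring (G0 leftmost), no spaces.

Step 1: G0=0(const) G1=G1&G2=1&0=0 G2=NOT G0=NOT 1=0 -> 000
Step 2: G0=0(const) G1=G1&G2=0&0=0 G2=NOT G0=NOT 0=1 -> 001
Step 3: G0=0(const) G1=G1&G2=0&1=0 G2=NOT G0=NOT 0=1 -> 001
Step 4: G0=0(const) G1=G1&G2=0&1=0 G2=NOT G0=NOT 0=1 -> 001
Step 5: G0=0(const) G1=G1&G2=0&1=0 G2=NOT G0=NOT 0=1 -> 001

001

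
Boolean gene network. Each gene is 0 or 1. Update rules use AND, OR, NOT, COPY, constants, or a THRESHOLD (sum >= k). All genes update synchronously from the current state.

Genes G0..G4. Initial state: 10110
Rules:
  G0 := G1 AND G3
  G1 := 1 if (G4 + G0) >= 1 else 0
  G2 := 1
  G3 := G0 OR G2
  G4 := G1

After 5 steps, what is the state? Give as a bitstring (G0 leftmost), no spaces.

Step 1: G0=G1&G3=0&1=0 G1=(0+1>=1)=1 G2=1(const) G3=G0|G2=1|1=1 G4=G1=0 -> 01110
Step 2: G0=G1&G3=1&1=1 G1=(0+0>=1)=0 G2=1(const) G3=G0|G2=0|1=1 G4=G1=1 -> 10111
Step 3: G0=G1&G3=0&1=0 G1=(1+1>=1)=1 G2=1(const) G3=G0|G2=1|1=1 G4=G1=0 -> 01110
Step 4: G0=G1&G3=1&1=1 G1=(0+0>=1)=0 G2=1(const) G3=G0|G2=0|1=1 G4=G1=1 -> 10111
Step 5: G0=G1&G3=0&1=0 G1=(1+1>=1)=1 G2=1(const) G3=G0|G2=1|1=1 G4=G1=0 -> 01110

01110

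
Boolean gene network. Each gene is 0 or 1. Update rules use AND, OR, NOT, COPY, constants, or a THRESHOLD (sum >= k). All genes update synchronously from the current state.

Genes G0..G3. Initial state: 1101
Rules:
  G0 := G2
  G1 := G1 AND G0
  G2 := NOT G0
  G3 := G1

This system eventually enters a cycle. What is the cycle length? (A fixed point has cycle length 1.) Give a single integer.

Step 0: 1101
Step 1: G0=G2=0 G1=G1&G0=1&1=1 G2=NOT G0=NOT 1=0 G3=G1=1 -> 0101
Step 2: G0=G2=0 G1=G1&G0=1&0=0 G2=NOT G0=NOT 0=1 G3=G1=1 -> 0011
Step 3: G0=G2=1 G1=G1&G0=0&0=0 G2=NOT G0=NOT 0=1 G3=G1=0 -> 1010
Step 4: G0=G2=1 G1=G1&G0=0&1=0 G2=NOT G0=NOT 1=0 G3=G1=0 -> 1000
Step 5: G0=G2=0 G1=G1&G0=0&1=0 G2=NOT G0=NOT 1=0 G3=G1=0 -> 0000
Step 6: G0=G2=0 G1=G1&G0=0&0=0 G2=NOT G0=NOT 0=1 G3=G1=0 -> 0010
Step 7: G0=G2=1 G1=G1&G0=0&0=0 G2=NOT G0=NOT 0=1 G3=G1=0 -> 1010
State from step 7 equals state from step 3 -> cycle length 4

Answer: 4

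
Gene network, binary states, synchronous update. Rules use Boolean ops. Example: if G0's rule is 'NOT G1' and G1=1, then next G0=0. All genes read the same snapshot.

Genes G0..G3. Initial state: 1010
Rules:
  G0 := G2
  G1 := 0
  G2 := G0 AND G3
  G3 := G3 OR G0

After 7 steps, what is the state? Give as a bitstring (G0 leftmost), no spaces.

Step 1: G0=G2=1 G1=0(const) G2=G0&G3=1&0=0 G3=G3|G0=0|1=1 -> 1001
Step 2: G0=G2=0 G1=0(const) G2=G0&G3=1&1=1 G3=G3|G0=1|1=1 -> 0011
Step 3: G0=G2=1 G1=0(const) G2=G0&G3=0&1=0 G3=G3|G0=1|0=1 -> 1001
Step 4: G0=G2=0 G1=0(const) G2=G0&G3=1&1=1 G3=G3|G0=1|1=1 -> 0011
Step 5: G0=G2=1 G1=0(const) G2=G0&G3=0&1=0 G3=G3|G0=1|0=1 -> 1001
Step 6: G0=G2=0 G1=0(const) G2=G0&G3=1&1=1 G3=G3|G0=1|1=1 -> 0011
Step 7: G0=G2=1 G1=0(const) G2=G0&G3=0&1=0 G3=G3|G0=1|0=1 -> 1001

1001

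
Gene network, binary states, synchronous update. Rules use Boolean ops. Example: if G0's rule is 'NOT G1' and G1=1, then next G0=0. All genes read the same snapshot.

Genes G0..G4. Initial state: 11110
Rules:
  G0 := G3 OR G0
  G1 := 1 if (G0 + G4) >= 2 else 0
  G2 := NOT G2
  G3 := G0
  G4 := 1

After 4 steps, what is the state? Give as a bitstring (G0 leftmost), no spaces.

Step 1: G0=G3|G0=1|1=1 G1=(1+0>=2)=0 G2=NOT G2=NOT 1=0 G3=G0=1 G4=1(const) -> 10011
Step 2: G0=G3|G0=1|1=1 G1=(1+1>=2)=1 G2=NOT G2=NOT 0=1 G3=G0=1 G4=1(const) -> 11111
Step 3: G0=G3|G0=1|1=1 G1=(1+1>=2)=1 G2=NOT G2=NOT 1=0 G3=G0=1 G4=1(const) -> 11011
Step 4: G0=G3|G0=1|1=1 G1=(1+1>=2)=1 G2=NOT G2=NOT 0=1 G3=G0=1 G4=1(const) -> 11111

11111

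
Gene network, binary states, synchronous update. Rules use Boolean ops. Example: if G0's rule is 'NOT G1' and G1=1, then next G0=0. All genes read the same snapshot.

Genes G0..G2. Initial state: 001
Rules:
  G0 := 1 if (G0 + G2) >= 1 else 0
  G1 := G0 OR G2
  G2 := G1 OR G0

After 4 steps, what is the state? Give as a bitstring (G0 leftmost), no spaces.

Step 1: G0=(0+1>=1)=1 G1=G0|G2=0|1=1 G2=G1|G0=0|0=0 -> 110
Step 2: G0=(1+0>=1)=1 G1=G0|G2=1|0=1 G2=G1|G0=1|1=1 -> 111
Step 3: G0=(1+1>=1)=1 G1=G0|G2=1|1=1 G2=G1|G0=1|1=1 -> 111
Step 4: G0=(1+1>=1)=1 G1=G0|G2=1|1=1 G2=G1|G0=1|1=1 -> 111

111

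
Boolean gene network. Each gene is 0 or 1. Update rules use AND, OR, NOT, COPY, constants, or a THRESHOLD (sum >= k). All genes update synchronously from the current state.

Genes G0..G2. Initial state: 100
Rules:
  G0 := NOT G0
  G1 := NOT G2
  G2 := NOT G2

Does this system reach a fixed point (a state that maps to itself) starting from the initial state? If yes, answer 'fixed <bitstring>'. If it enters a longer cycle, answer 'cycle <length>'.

Step 0: 100
Step 1: G0=NOT G0=NOT 1=0 G1=NOT G2=NOT 0=1 G2=NOT G2=NOT 0=1 -> 011
Step 2: G0=NOT G0=NOT 0=1 G1=NOT G2=NOT 1=0 G2=NOT G2=NOT 1=0 -> 100
Cycle of length 2 starting at step 0 -> no fixed point

Answer: cycle 2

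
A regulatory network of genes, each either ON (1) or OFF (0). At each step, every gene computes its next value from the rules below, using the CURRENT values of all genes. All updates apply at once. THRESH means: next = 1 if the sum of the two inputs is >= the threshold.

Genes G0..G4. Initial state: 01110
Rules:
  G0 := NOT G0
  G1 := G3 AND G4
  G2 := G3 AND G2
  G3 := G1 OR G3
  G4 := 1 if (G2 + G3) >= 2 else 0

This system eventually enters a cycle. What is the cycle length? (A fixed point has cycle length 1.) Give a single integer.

Step 0: 01110
Step 1: G0=NOT G0=NOT 0=1 G1=G3&G4=1&0=0 G2=G3&G2=1&1=1 G3=G1|G3=1|1=1 G4=(1+1>=2)=1 -> 10111
Step 2: G0=NOT G0=NOT 1=0 G1=G3&G4=1&1=1 G2=G3&G2=1&1=1 G3=G1|G3=0|1=1 G4=(1+1>=2)=1 -> 01111
Step 3: G0=NOT G0=NOT 0=1 G1=G3&G4=1&1=1 G2=G3&G2=1&1=1 G3=G1|G3=1|1=1 G4=(1+1>=2)=1 -> 11111
Step 4: G0=NOT G0=NOT 1=0 G1=G3&G4=1&1=1 G2=G3&G2=1&1=1 G3=G1|G3=1|1=1 G4=(1+1>=2)=1 -> 01111
State from step 4 equals state from step 2 -> cycle length 2

Answer: 2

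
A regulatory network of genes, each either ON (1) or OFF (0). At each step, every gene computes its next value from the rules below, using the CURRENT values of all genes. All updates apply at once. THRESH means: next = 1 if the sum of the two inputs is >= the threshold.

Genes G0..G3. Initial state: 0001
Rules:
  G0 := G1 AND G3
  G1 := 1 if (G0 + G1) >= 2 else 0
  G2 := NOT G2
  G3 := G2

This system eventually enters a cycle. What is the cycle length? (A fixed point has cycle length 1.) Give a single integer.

Answer: 2

Derivation:
Step 0: 0001
Step 1: G0=G1&G3=0&1=0 G1=(0+0>=2)=0 G2=NOT G2=NOT 0=1 G3=G2=0 -> 0010
Step 2: G0=G1&G3=0&0=0 G1=(0+0>=2)=0 G2=NOT G2=NOT 1=0 G3=G2=1 -> 0001
State from step 2 equals state from step 0 -> cycle length 2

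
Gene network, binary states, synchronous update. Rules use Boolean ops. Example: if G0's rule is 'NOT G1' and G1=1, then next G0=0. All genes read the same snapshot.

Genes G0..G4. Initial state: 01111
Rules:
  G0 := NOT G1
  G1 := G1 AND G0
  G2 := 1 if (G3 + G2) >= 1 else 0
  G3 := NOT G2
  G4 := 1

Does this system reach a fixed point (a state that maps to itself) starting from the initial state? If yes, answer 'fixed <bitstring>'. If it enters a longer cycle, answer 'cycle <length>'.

Answer: fixed 10101

Derivation:
Step 0: 01111
Step 1: G0=NOT G1=NOT 1=0 G1=G1&G0=1&0=0 G2=(1+1>=1)=1 G3=NOT G2=NOT 1=0 G4=1(const) -> 00101
Step 2: G0=NOT G1=NOT 0=1 G1=G1&G0=0&0=0 G2=(0+1>=1)=1 G3=NOT G2=NOT 1=0 G4=1(const) -> 10101
Step 3: G0=NOT G1=NOT 0=1 G1=G1&G0=0&1=0 G2=(0+1>=1)=1 G3=NOT G2=NOT 1=0 G4=1(const) -> 10101
Fixed point reached at step 2: 10101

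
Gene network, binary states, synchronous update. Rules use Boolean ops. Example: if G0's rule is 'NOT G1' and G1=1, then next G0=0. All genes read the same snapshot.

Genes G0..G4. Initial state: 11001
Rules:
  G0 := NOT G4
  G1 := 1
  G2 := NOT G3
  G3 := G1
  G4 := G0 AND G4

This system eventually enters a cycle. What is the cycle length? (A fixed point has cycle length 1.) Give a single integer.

Step 0: 11001
Step 1: G0=NOT G4=NOT 1=0 G1=1(const) G2=NOT G3=NOT 0=1 G3=G1=1 G4=G0&G4=1&1=1 -> 01111
Step 2: G0=NOT G4=NOT 1=0 G1=1(const) G2=NOT G3=NOT 1=0 G3=G1=1 G4=G0&G4=0&1=0 -> 01010
Step 3: G0=NOT G4=NOT 0=1 G1=1(const) G2=NOT G3=NOT 1=0 G3=G1=1 G4=G0&G4=0&0=0 -> 11010
Step 4: G0=NOT G4=NOT 0=1 G1=1(const) G2=NOT G3=NOT 1=0 G3=G1=1 G4=G0&G4=1&0=0 -> 11010
State from step 4 equals state from step 3 -> cycle length 1

Answer: 1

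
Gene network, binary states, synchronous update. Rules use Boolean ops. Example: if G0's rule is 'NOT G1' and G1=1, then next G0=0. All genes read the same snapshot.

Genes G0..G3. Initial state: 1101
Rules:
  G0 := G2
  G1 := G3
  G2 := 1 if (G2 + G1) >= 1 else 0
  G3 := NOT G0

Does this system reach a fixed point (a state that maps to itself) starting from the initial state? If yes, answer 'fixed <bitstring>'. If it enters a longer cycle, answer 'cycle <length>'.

Step 0: 1101
Step 1: G0=G2=0 G1=G3=1 G2=(0+1>=1)=1 G3=NOT G0=NOT 1=0 -> 0110
Step 2: G0=G2=1 G1=G3=0 G2=(1+1>=1)=1 G3=NOT G0=NOT 0=1 -> 1011
Step 3: G0=G2=1 G1=G3=1 G2=(1+0>=1)=1 G3=NOT G0=NOT 1=0 -> 1110
Step 4: G0=G2=1 G1=G3=0 G2=(1+1>=1)=1 G3=NOT G0=NOT 1=0 -> 1010
Step 5: G0=G2=1 G1=G3=0 G2=(1+0>=1)=1 G3=NOT G0=NOT 1=0 -> 1010
Fixed point reached at step 4: 1010

Answer: fixed 1010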